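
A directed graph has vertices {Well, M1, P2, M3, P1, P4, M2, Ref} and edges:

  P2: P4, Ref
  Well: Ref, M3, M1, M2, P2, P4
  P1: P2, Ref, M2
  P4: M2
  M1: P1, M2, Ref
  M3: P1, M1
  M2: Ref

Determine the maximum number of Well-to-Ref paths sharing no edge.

Assign every edge capacity 1; by Menger, the answer equals the max flow.
Path Well→Ref (+1); total 1.
Path Well→M1→Ref (+1); total 2.
Path Well→P2→Ref (+1); total 3.
Path Well→M2→Ref (+1); total 4.
Path Well→M3→P1→Ref (+1); total 5.
No residual Well→Ref path; max flow = 5.
Certifying cut of size 5: {M2→Ref, Well→M1, Well→M3, Well→P2, Well→Ref}.

5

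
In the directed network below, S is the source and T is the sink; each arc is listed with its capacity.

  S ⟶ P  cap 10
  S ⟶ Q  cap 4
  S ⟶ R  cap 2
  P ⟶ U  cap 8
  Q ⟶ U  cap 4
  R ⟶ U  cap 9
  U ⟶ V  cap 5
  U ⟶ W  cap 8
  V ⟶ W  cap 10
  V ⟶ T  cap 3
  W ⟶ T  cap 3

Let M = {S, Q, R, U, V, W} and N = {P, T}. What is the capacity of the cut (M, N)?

Edges leaving {S, Q, R, U, V, W}: S→P (10), V→T (3), W→T (3).
Cut capacity = 10 + 3 + 3 = 16.

16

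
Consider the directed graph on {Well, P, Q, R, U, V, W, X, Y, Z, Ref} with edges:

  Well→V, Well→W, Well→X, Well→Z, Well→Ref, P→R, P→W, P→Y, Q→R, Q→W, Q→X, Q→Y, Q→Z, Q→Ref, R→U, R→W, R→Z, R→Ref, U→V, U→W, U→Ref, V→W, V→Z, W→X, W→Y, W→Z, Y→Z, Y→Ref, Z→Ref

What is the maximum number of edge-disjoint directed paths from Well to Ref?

3

Assign every edge capacity 1; by Menger, the answer equals the max flow.
Path Well→Ref (+1); total 1.
Path Well→Z→Ref (+1); total 2.
Path Well→W→Y→Ref (+1); total 3.
No residual Well→Ref path; max flow = 3.
Certifying cut of size 3: {W→Y, Well→Ref, Z→Ref}.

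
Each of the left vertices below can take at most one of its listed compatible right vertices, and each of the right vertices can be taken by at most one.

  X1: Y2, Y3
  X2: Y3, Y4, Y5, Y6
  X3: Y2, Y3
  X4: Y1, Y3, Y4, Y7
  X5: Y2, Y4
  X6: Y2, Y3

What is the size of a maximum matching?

Unit-capacity flow: source→left, listed edges, right→sink; max matching = max flow.
Augmenting path X1→Y2 (+1); matched 1.
Augmenting path X2→Y3 (+1); matched 2.
Augmenting path X4→Y1 (+1); matched 3.
Augmenting path X5→Y4 (+1); matched 4.
Augmenting path X3→Y3→X2→Y5 (+1); matched 5.
No augmenting path remains; maximum matching = 5.
König certificate: {X2, X4, X5, Y2, Y3} is a vertex cover of size 5 (every listed pair touches it), so no matching can be larger.

5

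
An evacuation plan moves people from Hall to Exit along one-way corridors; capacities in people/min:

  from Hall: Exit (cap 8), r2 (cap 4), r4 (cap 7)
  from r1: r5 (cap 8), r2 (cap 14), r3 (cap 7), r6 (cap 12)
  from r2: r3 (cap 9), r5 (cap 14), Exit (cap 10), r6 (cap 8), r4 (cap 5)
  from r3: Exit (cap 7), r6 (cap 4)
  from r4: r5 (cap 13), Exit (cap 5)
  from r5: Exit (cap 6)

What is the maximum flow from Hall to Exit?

Augment Hall→Exit: bottleneck 8, flow now 8.
Augment Hall→r2→Exit: bottleneck 4, flow now 12.
Augment Hall→r4→Exit: bottleneck 5, flow now 17.
Augment Hall→r4→r5→Exit: bottleneck 2, flow now 19.
No augmenting path remains; maximum flow = 19.
In the residual graph, reachable from Hall: {Hall}.
Min-cut edges: Hall→r2 (4), Hall→r4 (7), Hall→Exit (8); capacity 4 + 7 + 8 = 19.
This cut is saturated, so no flow can exceed 19.

19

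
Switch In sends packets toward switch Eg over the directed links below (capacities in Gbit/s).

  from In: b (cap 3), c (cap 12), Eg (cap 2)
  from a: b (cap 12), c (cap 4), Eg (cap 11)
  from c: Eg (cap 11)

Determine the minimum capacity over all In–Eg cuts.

13

Augment In→Eg: bottleneck 2, flow now 2.
Augment In→c→Eg: bottleneck 11, flow now 13.
No augmenting path remains; maximum flow = 13.
By max-flow min-cut, the minimum cut capacity equals the max flow.
In the residual graph, reachable from In: {In, b, c}.
Min-cut edges: In→Eg (2), c→Eg (11); capacity 2 + 11 = 13.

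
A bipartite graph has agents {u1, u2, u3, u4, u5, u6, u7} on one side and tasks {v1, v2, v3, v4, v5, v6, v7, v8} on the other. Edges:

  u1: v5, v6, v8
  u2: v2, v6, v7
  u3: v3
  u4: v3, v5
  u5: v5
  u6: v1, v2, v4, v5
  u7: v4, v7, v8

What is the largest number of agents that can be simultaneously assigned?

Unit-capacity flow: source→left, listed edges, right→sink; max matching = max flow.
Augmenting path u1→v5 (+1); matched 1.
Augmenting path u2→v2 (+1); matched 2.
Augmenting path u3→v3 (+1); matched 3.
Augmenting path u6→v1 (+1); matched 4.
Augmenting path u7→v4 (+1); matched 5.
Augmenting path u4→v5→u1→v6 (+1); matched 6.
No augmenting path remains; maximum matching = 6.
König certificate: {u1, u2, u6, u7, v3, v5} is a vertex cover of size 6 (every listed pair touches it), so no matching can be larger.

6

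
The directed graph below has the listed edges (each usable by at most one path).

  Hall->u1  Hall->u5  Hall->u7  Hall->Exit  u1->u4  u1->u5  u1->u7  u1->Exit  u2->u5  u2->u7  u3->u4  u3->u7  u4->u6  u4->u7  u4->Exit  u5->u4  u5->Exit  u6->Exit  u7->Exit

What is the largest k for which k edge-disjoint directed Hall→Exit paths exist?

4

Assign every edge capacity 1; by Menger, the answer equals the max flow.
Path Hall→Exit (+1); total 1.
Path Hall→u1→Exit (+1); total 2.
Path Hall→u5→Exit (+1); total 3.
Path Hall→u7→Exit (+1); total 4.
No residual Hall→Exit path; max flow = 4.
Certifying cut of size 4: {Hall→Exit, Hall→u1, Hall→u5, Hall→u7}.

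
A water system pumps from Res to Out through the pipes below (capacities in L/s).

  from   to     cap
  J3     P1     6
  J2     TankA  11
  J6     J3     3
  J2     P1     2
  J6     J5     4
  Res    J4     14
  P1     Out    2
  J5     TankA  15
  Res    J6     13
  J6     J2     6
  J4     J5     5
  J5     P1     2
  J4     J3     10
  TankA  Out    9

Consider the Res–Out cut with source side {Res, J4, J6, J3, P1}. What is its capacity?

17

Edges leaving {Res, J4, J6, J3, P1}: J4→J5 (5), J6→J5 (4), J6→J2 (6), P1→Out (2).
Cut capacity = 5 + 4 + 6 + 2 = 17.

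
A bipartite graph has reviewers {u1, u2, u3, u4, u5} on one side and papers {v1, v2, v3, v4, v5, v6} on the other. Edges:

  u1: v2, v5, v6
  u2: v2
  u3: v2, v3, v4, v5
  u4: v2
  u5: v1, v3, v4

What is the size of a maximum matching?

Unit-capacity flow: source→left, listed edges, right→sink; max matching = max flow.
Augmenting path u1→v2 (+1); matched 1.
Augmenting path u3→v3 (+1); matched 2.
Augmenting path u5→v1 (+1); matched 3.
Augmenting path u2→v2→u1→v5 (+1); matched 4.
No augmenting path remains; maximum matching = 4.
König certificate: {u1, u3, u5, v2} is a vertex cover of size 4 (every listed pair touches it), so no matching can be larger.

4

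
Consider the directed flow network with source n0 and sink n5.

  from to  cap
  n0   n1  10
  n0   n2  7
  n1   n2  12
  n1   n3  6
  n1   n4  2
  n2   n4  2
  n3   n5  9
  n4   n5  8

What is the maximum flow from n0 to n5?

10

Augment n0→n1→n3→n5: bottleneck 6, flow now 6.
Augment n0→n1→n4→n5: bottleneck 2, flow now 8.
Augment n0→n2→n4→n5: bottleneck 2, flow now 10.
No augmenting path remains; maximum flow = 10.
In the residual graph, reachable from n0: {n0, n1, n2}.
Min-cut edges: n1→n3 (6), n1→n4 (2), n2→n4 (2); capacity 6 + 2 + 2 = 10.
This cut is saturated, so no flow can exceed 10.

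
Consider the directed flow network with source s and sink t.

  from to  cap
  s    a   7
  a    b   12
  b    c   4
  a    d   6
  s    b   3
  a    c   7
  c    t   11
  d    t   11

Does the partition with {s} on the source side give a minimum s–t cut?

Given cut capacity: 7 + 3 = 10.
Augment s→a→c→t: bottleneck 7, flow now 7.
Augment s→b→c→t: bottleneck 3, flow now 10.
No augmenting path remains; maximum flow = 10.
Cut capacity 10 equals the max flow, so it is a minimum cut.

Yes — it is a minimum cut (capacity 10).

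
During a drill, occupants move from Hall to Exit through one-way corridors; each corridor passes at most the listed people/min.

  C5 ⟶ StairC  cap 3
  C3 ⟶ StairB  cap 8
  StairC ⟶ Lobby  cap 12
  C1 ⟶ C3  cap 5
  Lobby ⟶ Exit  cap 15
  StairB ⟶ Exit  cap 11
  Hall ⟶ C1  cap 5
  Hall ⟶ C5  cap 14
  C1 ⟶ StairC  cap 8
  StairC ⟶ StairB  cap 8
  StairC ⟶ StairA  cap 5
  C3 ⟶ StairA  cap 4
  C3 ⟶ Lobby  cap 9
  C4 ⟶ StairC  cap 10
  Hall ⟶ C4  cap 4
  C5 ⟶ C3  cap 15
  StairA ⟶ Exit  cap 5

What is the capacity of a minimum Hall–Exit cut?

23

Augment Hall→C1→StairC→StairB→Exit: bottleneck 5, flow now 5.
Augment Hall→C4→StairC→StairB→Exit: bottleneck 3, flow now 8.
Augment Hall→C4→StairC→Lobby→Exit: bottleneck 1, flow now 9.
Augment Hall→C5→StairC→Lobby→Exit: bottleneck 3, flow now 12.
Augment Hall→C5→C3→StairB→Exit: bottleneck 3, flow now 15.
Augment Hall→C5→C3→Lobby→Exit: bottleneck 8, flow now 23.
No augmenting path remains; maximum flow = 23.
By max-flow min-cut, the minimum cut capacity equals the max flow.
In the residual graph, reachable from Hall: {Hall}.
Min-cut edges: Hall→C1 (5), Hall→C4 (4), Hall→C5 (14); capacity 5 + 4 + 14 = 23.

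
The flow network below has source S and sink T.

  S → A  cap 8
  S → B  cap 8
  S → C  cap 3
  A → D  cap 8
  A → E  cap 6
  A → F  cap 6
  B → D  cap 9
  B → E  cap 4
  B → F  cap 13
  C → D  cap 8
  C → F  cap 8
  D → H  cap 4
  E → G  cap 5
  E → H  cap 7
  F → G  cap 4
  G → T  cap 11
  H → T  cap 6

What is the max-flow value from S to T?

Augment S→A→D→H→T: bottleneck 4, flow now 4.
Augment S→A→E→G→T: bottleneck 4, flow now 8.
Augment S→B→E→G→T: bottleneck 1, flow now 9.
Augment S→B→E→H→T: bottleneck 2, flow now 11.
Augment S→B→F→G→T: bottleneck 4, flow now 15.
No augmenting path remains; maximum flow = 15.
In the residual graph, reachable from S: {S, A, B, C, D, E, F, H}.
Min-cut edges: E→G (5), F→G (4), H→T (6); capacity 5 + 4 + 6 = 15.
This cut is saturated, so no flow can exceed 15.

15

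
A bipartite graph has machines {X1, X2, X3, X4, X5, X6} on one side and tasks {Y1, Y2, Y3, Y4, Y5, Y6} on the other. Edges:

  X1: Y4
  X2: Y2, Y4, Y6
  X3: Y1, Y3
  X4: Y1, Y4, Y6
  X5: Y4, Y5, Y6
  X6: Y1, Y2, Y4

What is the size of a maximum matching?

Unit-capacity flow: source→left, listed edges, right→sink; max matching = max flow.
Augmenting path X1→Y4 (+1); matched 1.
Augmenting path X2→Y2 (+1); matched 2.
Augmenting path X3→Y1 (+1); matched 3.
Augmenting path X4→Y6 (+1); matched 4.
Augmenting path X5→Y5 (+1); matched 5.
Augmenting path X6→Y1→X3→Y3 (+1); matched 6.
No augmenting path remains; maximum matching = 6.
König certificate: {X1, X2, X3, X4, X5, X6} is a vertex cover of size 6 (every listed pair touches it), so no matching can be larger.

6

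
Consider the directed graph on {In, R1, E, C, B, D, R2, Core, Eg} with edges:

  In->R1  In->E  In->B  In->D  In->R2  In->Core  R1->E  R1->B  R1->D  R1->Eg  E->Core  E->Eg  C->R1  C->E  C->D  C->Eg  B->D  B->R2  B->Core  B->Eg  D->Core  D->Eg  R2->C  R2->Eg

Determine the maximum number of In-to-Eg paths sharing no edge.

Assign every edge capacity 1; by Menger, the answer equals the max flow.
Path In→R1→Eg (+1); total 1.
Path In→E→Eg (+1); total 2.
Path In→B→Eg (+1); total 3.
Path In→D→Eg (+1); total 4.
Path In→R2→Eg (+1); total 5.
No residual In→Eg path; max flow = 5.
Certifying cut of size 5: {In→B, In→D, In→E, In→R1, In→R2}.

5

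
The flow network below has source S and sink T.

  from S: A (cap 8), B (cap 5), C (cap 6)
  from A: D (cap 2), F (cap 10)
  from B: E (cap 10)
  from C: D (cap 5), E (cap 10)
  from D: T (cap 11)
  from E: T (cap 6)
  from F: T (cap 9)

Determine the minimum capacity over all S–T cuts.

19

Augment S→A→D→T: bottleneck 2, flow now 2.
Augment S→A→F→T: bottleneck 6, flow now 8.
Augment S→B→E→T: bottleneck 5, flow now 13.
Augment S→C→D→T: bottleneck 5, flow now 18.
Augment S→C→E→T: bottleneck 1, flow now 19.
No augmenting path remains; maximum flow = 19.
By max-flow min-cut, the minimum cut capacity equals the max flow.
In the residual graph, reachable from S: {S}.
Min-cut edges: S→A (8), S→B (5), S→C (6); capacity 8 + 5 + 6 = 19.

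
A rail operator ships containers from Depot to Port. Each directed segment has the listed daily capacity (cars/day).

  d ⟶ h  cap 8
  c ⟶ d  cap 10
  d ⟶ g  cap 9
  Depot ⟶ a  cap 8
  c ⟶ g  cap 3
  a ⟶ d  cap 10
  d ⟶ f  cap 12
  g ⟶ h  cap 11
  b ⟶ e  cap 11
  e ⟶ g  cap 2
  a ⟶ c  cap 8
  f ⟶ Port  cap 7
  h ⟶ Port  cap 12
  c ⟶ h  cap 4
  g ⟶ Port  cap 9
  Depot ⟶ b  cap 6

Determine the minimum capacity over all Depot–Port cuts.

Augment Depot→a→c→g→Port: bottleneck 3, flow now 3.
Augment Depot→a→c→h→Port: bottleneck 4, flow now 7.
Augment Depot→a→d→f→Port: bottleneck 1, flow now 8.
Augment Depot→b→e→g→Port: bottleneck 2, flow now 10.
No augmenting path remains; maximum flow = 10.
By max-flow min-cut, the minimum cut capacity equals the max flow.
In the residual graph, reachable from Depot: {Depot, b, e}.
Min-cut edges: Depot→a (8), e→g (2); capacity 8 + 2 = 10.

10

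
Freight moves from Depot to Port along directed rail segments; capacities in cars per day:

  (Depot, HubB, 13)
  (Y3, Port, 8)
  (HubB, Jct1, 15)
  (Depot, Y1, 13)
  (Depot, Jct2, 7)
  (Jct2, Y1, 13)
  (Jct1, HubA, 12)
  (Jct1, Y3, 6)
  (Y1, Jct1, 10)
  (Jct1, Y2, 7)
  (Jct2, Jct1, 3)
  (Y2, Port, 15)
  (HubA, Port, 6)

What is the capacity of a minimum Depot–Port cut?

19

Augment Depot→Jct2→Jct1→Y2→Port: bottleneck 3, flow now 3.
Augment Depot→HubB→Jct1→Y2→Port: bottleneck 4, flow now 7.
Augment Depot→HubB→Jct1→Y3→Port: bottleneck 6, flow now 13.
Augment Depot→HubB→Jct1→HubA→Port: bottleneck 3, flow now 16.
Augment Depot→Y1→Jct1→HubA→Port: bottleneck 3, flow now 19.
No augmenting path remains; maximum flow = 19.
By max-flow min-cut, the minimum cut capacity equals the max flow.
In the residual graph, reachable from Depot: {Depot, Jct2, HubB, Y1, Jct1, HubA}.
Min-cut edges: Jct1→Y2 (7), Jct1→Y3 (6), HubA→Port (6); capacity 7 + 6 + 6 = 19.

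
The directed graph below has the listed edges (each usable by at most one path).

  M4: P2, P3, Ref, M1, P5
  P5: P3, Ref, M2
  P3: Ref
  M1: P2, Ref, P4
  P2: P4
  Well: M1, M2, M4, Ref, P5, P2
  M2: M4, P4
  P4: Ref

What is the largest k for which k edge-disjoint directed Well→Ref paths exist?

6

Assign every edge capacity 1; by Menger, the answer equals the max flow.
Augment Well→Ref (+1); total 1.
Augment Well→M4→Ref (+1); total 2.
Augment Well→M1→Ref (+1); total 3.
Augment Well→P5→Ref (+1); total 4.
Augment Well→M2→P4→Ref (+1); total 5.
Augment Well→P2→P4→M2→M4→P3→Ref (+1); total 6. (traverses M2→P4 backwards in the residual graph, cancelling flow on it)
After the cancellation the 6 edge-disjoint paths are: Well→M4→P3→Ref; Well→M1→Ref; Well→P5→Ref; Well→M2→M4→Ref; Well→P2→P4→Ref; Well→Ref.
No residual Well→Ref path; max flow = 6.
Certifying cut of size 6: {Well→M1, Well→M2, Well→M4, Well→P2, Well→P5, Well→Ref}.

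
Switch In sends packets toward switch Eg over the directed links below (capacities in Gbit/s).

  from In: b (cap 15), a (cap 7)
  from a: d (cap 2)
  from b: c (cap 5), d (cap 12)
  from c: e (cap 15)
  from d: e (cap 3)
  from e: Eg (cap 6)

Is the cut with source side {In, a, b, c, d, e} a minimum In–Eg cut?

Given cut capacity: 6 = 6.
Augment In→a→d→e→Eg: bottleneck 2, flow now 2.
Augment In→b→c→e→Eg: bottleneck 4, flow now 6.
No augmenting path remains; maximum flow = 6.
Cut capacity 6 equals the max flow, so it is a minimum cut.

Yes — it is a minimum cut (capacity 6).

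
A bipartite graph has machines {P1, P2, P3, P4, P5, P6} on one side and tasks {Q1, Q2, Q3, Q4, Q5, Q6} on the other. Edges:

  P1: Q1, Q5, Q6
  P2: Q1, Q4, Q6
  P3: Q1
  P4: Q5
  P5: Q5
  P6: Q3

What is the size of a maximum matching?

Unit-capacity flow: source→left, listed edges, right→sink; max matching = max flow.
Augmenting path P1→Q1 (+1); matched 1.
Augmenting path P2→Q4 (+1); matched 2.
Augmenting path P4→Q5 (+1); matched 3.
Augmenting path P6→Q3 (+1); matched 4.
Augmenting path P3→Q1→P1→Q6 (+1); matched 5.
No augmenting path remains; maximum matching = 5.
König certificate: {P1, P2, P3, P6, Q5} is a vertex cover of size 5 (every listed pair touches it), so no matching can be larger.

5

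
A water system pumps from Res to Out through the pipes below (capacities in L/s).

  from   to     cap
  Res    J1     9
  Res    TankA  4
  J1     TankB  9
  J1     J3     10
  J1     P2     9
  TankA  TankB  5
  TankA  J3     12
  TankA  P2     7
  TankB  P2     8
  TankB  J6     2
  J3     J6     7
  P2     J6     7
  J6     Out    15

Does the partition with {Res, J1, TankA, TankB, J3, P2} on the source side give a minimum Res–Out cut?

Given cut capacity: 2 + 7 + 7 = 16.
Augment Res→J1→TankB→J6→Out: bottleneck 2, flow now 2.
Augment Res→J1→J3→J6→Out: bottleneck 7, flow now 9.
Augment Res→TankA→P2→J6→Out: bottleneck 4, flow now 13.
No augmenting path remains; maximum flow = 13.
In the residual graph, reachable from Res: {Res}.
Min-cut edges: Res→J1 (9), Res→TankA (4); capacity 9 + 4 = 13.
Cut capacity 16 exceeds the max flow 13, so it is not minimum.

No — its capacity is 16, but the minimum cut has capacity 13.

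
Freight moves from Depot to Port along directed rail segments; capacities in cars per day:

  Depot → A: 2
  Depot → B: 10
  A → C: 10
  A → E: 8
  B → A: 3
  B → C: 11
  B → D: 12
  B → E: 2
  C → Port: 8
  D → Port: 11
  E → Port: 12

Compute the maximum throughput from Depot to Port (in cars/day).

12

Augment Depot→A→C→Port: bottleneck 2, flow now 2.
Augment Depot→B→C→Port: bottleneck 6, flow now 8.
Augment Depot→B→D→Port: bottleneck 4, flow now 12.
No augmenting path remains; maximum flow = 12.
In the residual graph, reachable from Depot: {Depot}.
Min-cut edges: Depot→A (2), Depot→B (10); capacity 2 + 10 = 12.
This cut is saturated, so no flow can exceed 12.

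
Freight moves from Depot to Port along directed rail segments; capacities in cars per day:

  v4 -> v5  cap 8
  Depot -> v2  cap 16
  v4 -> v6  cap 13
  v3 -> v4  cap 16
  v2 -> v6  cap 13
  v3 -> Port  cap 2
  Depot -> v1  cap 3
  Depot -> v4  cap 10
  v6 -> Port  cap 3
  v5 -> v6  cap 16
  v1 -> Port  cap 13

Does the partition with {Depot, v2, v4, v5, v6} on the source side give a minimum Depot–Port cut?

Given cut capacity: 3 + 3 = 6.
Augment Depot→v1→Port: bottleneck 3, flow now 3.
Augment Depot→v2→v6→Port: bottleneck 3, flow now 6.
No augmenting path remains; maximum flow = 6.
Cut capacity 6 equals the max flow, so it is a minimum cut.

Yes — it is a minimum cut (capacity 6).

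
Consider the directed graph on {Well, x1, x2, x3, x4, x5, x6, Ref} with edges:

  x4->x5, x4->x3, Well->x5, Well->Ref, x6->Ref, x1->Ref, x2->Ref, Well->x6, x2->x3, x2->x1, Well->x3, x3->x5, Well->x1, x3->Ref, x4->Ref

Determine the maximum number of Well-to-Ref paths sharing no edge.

4

Assign every edge capacity 1; by Menger, the answer equals the max flow.
Path Well→Ref (+1); total 1.
Path Well→x1→Ref (+1); total 2.
Path Well→x3→Ref (+1); total 3.
Path Well→x6→Ref (+1); total 4.
No residual Well→Ref path; max flow = 4.
Certifying cut of size 4: {Well→Ref, Well→x1, Well→x3, Well→x6}.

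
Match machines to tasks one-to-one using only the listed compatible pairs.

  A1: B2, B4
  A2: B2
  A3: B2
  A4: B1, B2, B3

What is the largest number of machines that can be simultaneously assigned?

Unit-capacity flow: source→left, listed edges, right→sink; max matching = max flow.
Augmenting path A1→B2 (+1); matched 1.
Augmenting path A4→B1 (+1); matched 2.
Augmenting path A2→B2→A1→B4 (+1); matched 3.
No augmenting path remains; maximum matching = 3.
König certificate: {A1, A4, B2} is a vertex cover of size 3 (every listed pair touches it), so no matching can be larger.

3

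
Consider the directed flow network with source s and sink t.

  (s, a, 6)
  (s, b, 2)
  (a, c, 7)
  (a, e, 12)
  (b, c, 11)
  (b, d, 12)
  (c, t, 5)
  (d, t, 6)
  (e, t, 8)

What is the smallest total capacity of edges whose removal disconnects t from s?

Augment s→a→c→t: bottleneck 5, flow now 5.
Augment s→a→e→t: bottleneck 1, flow now 6.
Augment s→b→d→t: bottleneck 2, flow now 8.
No augmenting path remains; maximum flow = 8.
By max-flow min-cut, the minimum cut capacity equals the max flow.
In the residual graph, reachable from s: {s}.
Min-cut edges: s→a (6), s→b (2); capacity 6 + 2 = 8.

8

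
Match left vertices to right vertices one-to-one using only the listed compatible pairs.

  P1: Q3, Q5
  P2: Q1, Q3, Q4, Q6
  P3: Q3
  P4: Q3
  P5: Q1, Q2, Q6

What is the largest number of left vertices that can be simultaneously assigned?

Unit-capacity flow: source→left, listed edges, right→sink; max matching = max flow.
Augmenting path P1→Q3 (+1); matched 1.
Augmenting path P2→Q1 (+1); matched 2.
Augmenting path P5→Q2 (+1); matched 3.
Augmenting path P3→Q3→P1→Q5 (+1); matched 4.
No augmenting path remains; maximum matching = 4.
König certificate: {P1, P2, P5, Q3} is a vertex cover of size 4 (every listed pair touches it), so no matching can be larger.

4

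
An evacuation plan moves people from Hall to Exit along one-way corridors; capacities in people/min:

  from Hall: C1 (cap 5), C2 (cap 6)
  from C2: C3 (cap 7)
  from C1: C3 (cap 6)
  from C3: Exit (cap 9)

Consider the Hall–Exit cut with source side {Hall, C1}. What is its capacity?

Edges leaving {Hall, C1}: Hall→C2 (6), C1→C3 (6).
Cut capacity = 6 + 6 = 12.

12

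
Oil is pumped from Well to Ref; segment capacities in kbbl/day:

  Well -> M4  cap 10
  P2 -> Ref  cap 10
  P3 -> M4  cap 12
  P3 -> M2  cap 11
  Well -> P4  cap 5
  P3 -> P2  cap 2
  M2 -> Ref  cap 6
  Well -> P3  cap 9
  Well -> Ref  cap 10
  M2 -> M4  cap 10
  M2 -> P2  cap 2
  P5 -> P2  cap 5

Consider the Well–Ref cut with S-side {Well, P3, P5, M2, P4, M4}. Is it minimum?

Given cut capacity: 10 + 2 + 5 + 2 + 6 = 25.
Augment Well→Ref: bottleneck 10, flow now 10.
Augment Well→P3→M2→Ref: bottleneck 6, flow now 16.
Augment Well→P3→P2→Ref: bottleneck 2, flow now 18.
Augment Well→P3→M2→P2→Ref: bottleneck 1, flow now 19.
No augmenting path remains; maximum flow = 19.
In the residual graph, reachable from Well: {Well, P4, M4}.
Min-cut edges: Well→P3 (9), Well→Ref (10); capacity 9 + 10 = 19.
Cut capacity 25 exceeds the max flow 19, so it is not minimum.

No — its capacity is 25, but the minimum cut has capacity 19.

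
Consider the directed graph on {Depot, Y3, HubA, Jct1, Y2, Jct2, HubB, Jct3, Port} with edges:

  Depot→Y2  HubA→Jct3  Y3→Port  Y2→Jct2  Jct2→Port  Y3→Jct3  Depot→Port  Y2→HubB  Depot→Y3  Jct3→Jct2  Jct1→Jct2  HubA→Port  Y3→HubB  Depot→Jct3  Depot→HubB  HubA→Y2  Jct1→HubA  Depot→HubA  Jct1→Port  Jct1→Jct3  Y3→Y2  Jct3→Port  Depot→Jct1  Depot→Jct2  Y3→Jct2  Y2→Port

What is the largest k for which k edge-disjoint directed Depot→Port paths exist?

7

Assign every edge capacity 1; by Menger, the answer equals the max flow.
Path Depot→Port (+1); total 1.
Path Depot→Y3→Port (+1); total 2.
Path Depot→HubA→Port (+1); total 3.
Path Depot→Jct1→Port (+1); total 4.
Path Depot→Y2→Port (+1); total 5.
Path Depot→Jct2→Port (+1); total 6.
Path Depot→Jct3→Port (+1); total 7.
No residual Depot→Port path; max flow = 7.
Certifying cut of size 7: {Depot→HubA, Depot→Jct1, Depot→Jct2, Depot→Jct3, Depot→Port, Depot→Y2, Depot→Y3}.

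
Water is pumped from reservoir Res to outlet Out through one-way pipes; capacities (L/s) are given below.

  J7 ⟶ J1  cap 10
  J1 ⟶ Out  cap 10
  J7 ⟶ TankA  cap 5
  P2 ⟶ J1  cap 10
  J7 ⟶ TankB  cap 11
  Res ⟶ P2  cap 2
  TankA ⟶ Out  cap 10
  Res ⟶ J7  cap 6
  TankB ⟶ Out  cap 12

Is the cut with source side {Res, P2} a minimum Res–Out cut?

No — its capacity is 16, but the minimum cut has capacity 8.

Given cut capacity: 6 + 10 = 16.
Augment Res→J7→J1→Out: bottleneck 6, flow now 6.
Augment Res→P2→J1→Out: bottleneck 2, flow now 8.
No augmenting path remains; maximum flow = 8.
In the residual graph, reachable from Res: {Res}.
Min-cut edges: Res→J7 (6), Res→P2 (2); capacity 6 + 2 = 8.
Cut capacity 16 exceeds the max flow 8, so it is not minimum.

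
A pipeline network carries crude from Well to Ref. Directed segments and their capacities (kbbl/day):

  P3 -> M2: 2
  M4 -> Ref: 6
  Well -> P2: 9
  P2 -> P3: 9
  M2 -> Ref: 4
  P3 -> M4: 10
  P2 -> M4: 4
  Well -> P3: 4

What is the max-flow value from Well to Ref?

Augment Well→P2→M4→Ref: bottleneck 4, flow now 4.
Augment Well→P3→M4→Ref: bottleneck 2, flow now 6.
Augment Well→P3→M2→Ref: bottleneck 2, flow now 8.
No augmenting path remains; maximum flow = 8.
In the residual graph, reachable from Well: {Well, P2, P3, M4}.
Min-cut edges: P3→M2 (2), M4→Ref (6); capacity 2 + 6 = 8.
This cut is saturated, so no flow can exceed 8.

8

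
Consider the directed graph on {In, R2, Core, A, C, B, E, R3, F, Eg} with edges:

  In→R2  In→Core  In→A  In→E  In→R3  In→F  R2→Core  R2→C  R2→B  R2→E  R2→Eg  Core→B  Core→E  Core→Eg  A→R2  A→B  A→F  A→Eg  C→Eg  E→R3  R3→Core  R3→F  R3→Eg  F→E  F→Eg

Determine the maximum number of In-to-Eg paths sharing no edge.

Assign every edge capacity 1; by Menger, the answer equals the max flow.
Path In→R2→Eg (+1); total 1.
Path In→Core→Eg (+1); total 2.
Path In→A→Eg (+1); total 3.
Path In→R3→Eg (+1); total 4.
Path In→F→Eg (+1); total 5.
No residual In→Eg path; max flow = 5.
Certifying cut of size 5: {Core→Eg, F→Eg, In→A, In→R2, R3→Eg}.

5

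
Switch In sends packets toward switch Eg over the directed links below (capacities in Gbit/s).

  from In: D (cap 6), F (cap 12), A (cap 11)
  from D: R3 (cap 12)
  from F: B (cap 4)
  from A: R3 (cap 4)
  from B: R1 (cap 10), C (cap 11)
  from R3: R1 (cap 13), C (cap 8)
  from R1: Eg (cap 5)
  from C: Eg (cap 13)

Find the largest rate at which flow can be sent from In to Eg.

14

Augment In→D→R3→R1→Eg: bottleneck 5, flow now 5.
Augment In→D→R3→C→Eg: bottleneck 1, flow now 6.
Augment In→F→B→C→Eg: bottleneck 4, flow now 10.
Augment In→A→R3→C→Eg: bottleneck 4, flow now 14.
No augmenting path remains; maximum flow = 14.
In the residual graph, reachable from In: {In, F, A}.
Min-cut edges: In→D (6), F→B (4), A→R3 (4); capacity 6 + 4 + 4 = 14.
This cut is saturated, so no flow can exceed 14.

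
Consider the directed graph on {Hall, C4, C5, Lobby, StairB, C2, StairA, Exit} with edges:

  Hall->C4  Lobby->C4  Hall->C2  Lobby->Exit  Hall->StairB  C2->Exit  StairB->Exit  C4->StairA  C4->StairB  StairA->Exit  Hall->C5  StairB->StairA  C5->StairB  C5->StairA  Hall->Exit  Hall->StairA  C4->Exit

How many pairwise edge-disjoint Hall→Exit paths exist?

Assign every edge capacity 1; by Menger, the answer equals the max flow.
Path Hall→Exit (+1); total 1.
Path Hall→C4→Exit (+1); total 2.
Path Hall→StairB→Exit (+1); total 3.
Path Hall→C2→Exit (+1); total 4.
Path Hall→StairA→Exit (+1); total 5.
No residual Hall→Exit path; max flow = 5.
Certifying cut of size 5: {Hall→C2, Hall→C4, Hall→Exit, StairA→Exit, StairB→Exit}.

5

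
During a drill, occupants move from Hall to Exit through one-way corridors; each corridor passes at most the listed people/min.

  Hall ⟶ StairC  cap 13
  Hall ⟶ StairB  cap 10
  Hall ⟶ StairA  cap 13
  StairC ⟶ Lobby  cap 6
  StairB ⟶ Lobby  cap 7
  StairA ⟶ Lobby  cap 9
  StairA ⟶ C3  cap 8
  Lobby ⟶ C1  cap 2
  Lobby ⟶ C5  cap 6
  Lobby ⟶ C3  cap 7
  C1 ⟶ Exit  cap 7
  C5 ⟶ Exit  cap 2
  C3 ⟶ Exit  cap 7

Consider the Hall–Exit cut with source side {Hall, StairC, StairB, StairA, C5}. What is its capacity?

32

Edges leaving {Hall, StairC, StairB, StairA, C5}: StairC→Lobby (6), StairB→Lobby (7), StairA→Lobby (9), StairA→C3 (8), C5→Exit (2).
Cut capacity = 6 + 7 + 9 + 8 + 2 = 32.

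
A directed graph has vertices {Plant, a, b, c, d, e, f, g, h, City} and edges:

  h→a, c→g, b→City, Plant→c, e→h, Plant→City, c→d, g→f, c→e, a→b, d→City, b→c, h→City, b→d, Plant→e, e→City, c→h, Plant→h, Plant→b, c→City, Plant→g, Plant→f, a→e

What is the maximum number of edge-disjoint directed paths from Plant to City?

5

Assign every edge capacity 1; by Menger, the answer equals the max flow.
Path Plant→City (+1); total 1.
Path Plant→b→City (+1); total 2.
Path Plant→c→City (+1); total 3.
Path Plant→e→City (+1); total 4.
Path Plant→h→City (+1); total 5.
No residual Plant→City path; max flow = 5.
Certifying cut of size 5: {Plant→City, Plant→b, Plant→c, Plant→e, Plant→h}.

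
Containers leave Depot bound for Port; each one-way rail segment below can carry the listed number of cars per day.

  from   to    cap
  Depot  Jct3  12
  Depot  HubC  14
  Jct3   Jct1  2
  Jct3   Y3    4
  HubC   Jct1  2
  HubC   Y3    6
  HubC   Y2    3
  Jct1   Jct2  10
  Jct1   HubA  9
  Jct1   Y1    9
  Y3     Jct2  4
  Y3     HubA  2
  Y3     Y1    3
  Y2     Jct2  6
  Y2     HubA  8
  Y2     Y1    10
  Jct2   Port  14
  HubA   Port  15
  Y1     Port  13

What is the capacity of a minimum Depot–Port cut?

16

Augment Depot→Jct3→Jct1→Jct2→Port: bottleneck 2, flow now 2.
Augment Depot→Jct3→Y3→Jct2→Port: bottleneck 4, flow now 6.
Augment Depot→HubC→Jct1→Jct2→Port: bottleneck 2, flow now 8.
Augment Depot→HubC→Y3→HubA→Port: bottleneck 2, flow now 10.
Augment Depot→HubC→Y3→Y1→Port: bottleneck 3, flow now 13.
Augment Depot→HubC→Y2→Jct2→Port: bottleneck 3, flow now 16.
No augmenting path remains; maximum flow = 16.
By max-flow min-cut, the minimum cut capacity equals the max flow.
In the residual graph, reachable from Depot: {Depot, Jct3, HubC, Y3}.
Min-cut edges: Jct3→Jct1 (2), HubC→Jct1 (2), HubC→Y2 (3), Y3→Jct2 (4), Y3→HubA (2), Y3→Y1 (3); capacity 2 + 2 + 3 + 4 + 2 + 3 = 16.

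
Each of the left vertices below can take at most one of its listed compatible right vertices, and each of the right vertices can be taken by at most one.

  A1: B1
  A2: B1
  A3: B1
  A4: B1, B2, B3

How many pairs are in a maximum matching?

2

Unit-capacity flow: source→left, listed edges, right→sink; max matching = max flow.
Augmenting path A1→B1 (+1); matched 1.
Augmenting path A4→B2 (+1); matched 2.
No augmenting path remains; maximum matching = 2.
König certificate: {A4, B1} is a vertex cover of size 2 (every listed pair touches it), so no matching can be larger.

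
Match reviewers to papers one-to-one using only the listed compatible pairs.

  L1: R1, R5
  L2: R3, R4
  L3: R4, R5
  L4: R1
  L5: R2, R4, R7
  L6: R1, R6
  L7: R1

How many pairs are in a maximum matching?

Unit-capacity flow: source→left, listed edges, right→sink; max matching = max flow.
Augmenting path L1→R1 (+1); matched 1.
Augmenting path L2→R3 (+1); matched 2.
Augmenting path L3→R4 (+1); matched 3.
Augmenting path L5→R2 (+1); matched 4.
Augmenting path L6→R6 (+1); matched 5.
Augmenting path L4→R1→L1→R5 (+1); matched 6.
No augmenting path remains; maximum matching = 6.
König certificate: {L1, L2, L3, L5, L6, R1} is a vertex cover of size 6 (every listed pair touches it), so no matching can be larger.

6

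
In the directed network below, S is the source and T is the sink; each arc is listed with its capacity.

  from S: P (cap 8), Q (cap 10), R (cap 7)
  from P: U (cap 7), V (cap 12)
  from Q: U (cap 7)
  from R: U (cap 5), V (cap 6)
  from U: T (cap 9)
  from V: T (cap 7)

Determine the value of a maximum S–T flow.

Augment S→P→U→T: bottleneck 7, flow now 7.
Augment S→P→V→T: bottleneck 1, flow now 8.
Augment S→Q→U→T: bottleneck 2, flow now 10.
Augment S→R→V→T: bottleneck 6, flow now 16.
No augmenting path remains; maximum flow = 16.
In the residual graph, reachable from S: {S, P, Q, R, U, V}.
Min-cut edges: U→T (9), V→T (7); capacity 9 + 7 = 16.
This cut is saturated, so no flow can exceed 16.

16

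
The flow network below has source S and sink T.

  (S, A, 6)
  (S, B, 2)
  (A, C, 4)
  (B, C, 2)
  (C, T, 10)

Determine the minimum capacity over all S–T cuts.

Augment S→A→C→T: bottleneck 4, flow now 4.
Augment S→B→C→T: bottleneck 2, flow now 6.
No augmenting path remains; maximum flow = 6.
By max-flow min-cut, the minimum cut capacity equals the max flow.
In the residual graph, reachable from S: {S, A}.
Min-cut edges: S→B (2), A→C (4); capacity 2 + 4 = 6.

6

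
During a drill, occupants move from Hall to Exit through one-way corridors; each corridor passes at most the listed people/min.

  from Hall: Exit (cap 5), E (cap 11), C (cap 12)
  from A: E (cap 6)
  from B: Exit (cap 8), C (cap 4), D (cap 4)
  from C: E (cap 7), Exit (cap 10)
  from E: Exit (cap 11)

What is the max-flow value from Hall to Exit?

Augment Hall→Exit: bottleneck 5, flow now 5.
Augment Hall→C→Exit: bottleneck 10, flow now 15.
Augment Hall→E→Exit: bottleneck 11, flow now 26.
No augmenting path remains; maximum flow = 26.
In the residual graph, reachable from Hall: {Hall, C, E}.
Min-cut edges: Hall→Exit (5), C→Exit (10), E→Exit (11); capacity 5 + 10 + 11 = 26.
This cut is saturated, so no flow can exceed 26.

26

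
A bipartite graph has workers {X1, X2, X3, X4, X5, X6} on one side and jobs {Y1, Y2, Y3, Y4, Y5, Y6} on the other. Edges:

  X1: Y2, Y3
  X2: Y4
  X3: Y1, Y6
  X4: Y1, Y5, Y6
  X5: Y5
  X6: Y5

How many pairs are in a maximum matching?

Unit-capacity flow: source→left, listed edges, right→sink; max matching = max flow.
Augmenting path X1→Y2 (+1); matched 1.
Augmenting path X2→Y4 (+1); matched 2.
Augmenting path X3→Y1 (+1); matched 3.
Augmenting path X4→Y5 (+1); matched 4.
Augmenting path X5→Y5→X4→Y6 (+1); matched 5.
No augmenting path remains; maximum matching = 5.
König certificate: {X1, X2, X3, X4, Y5} is a vertex cover of size 5 (every listed pair touches it), so no matching can be larger.

5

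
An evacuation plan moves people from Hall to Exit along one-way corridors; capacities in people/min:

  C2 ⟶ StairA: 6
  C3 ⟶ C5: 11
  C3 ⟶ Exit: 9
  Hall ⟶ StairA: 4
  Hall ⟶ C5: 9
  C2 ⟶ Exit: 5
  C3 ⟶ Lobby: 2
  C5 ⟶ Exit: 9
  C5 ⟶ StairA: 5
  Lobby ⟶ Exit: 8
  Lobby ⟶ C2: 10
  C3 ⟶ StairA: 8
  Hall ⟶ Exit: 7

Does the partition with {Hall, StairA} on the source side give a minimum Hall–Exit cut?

Given cut capacity: 9 + 7 = 16.
Augment Hall→Exit: bottleneck 7, flow now 7.
Augment Hall→C5→Exit: bottleneck 9, flow now 16.
No augmenting path remains; maximum flow = 16.
Cut capacity 16 equals the max flow, so it is a minimum cut.

Yes — it is a minimum cut (capacity 16).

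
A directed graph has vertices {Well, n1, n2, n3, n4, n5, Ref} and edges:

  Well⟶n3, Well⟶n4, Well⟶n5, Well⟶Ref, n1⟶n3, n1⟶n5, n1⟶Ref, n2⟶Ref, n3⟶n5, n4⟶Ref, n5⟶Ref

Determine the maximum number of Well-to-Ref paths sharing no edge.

3

Assign every edge capacity 1; by Menger, the answer equals the max flow.
Path Well→Ref (+1); total 1.
Path Well→n4→Ref (+1); total 2.
Path Well→n5→Ref (+1); total 3.
No residual Well→Ref path; max flow = 3.
Certifying cut of size 3: {Well→Ref, Well→n4, n5→Ref}.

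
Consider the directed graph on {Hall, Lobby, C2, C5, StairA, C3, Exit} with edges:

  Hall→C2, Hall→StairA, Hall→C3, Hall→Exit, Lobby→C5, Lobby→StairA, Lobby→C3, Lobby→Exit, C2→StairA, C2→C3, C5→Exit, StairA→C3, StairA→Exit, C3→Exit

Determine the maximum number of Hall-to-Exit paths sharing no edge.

Assign every edge capacity 1; by Menger, the answer equals the max flow.
Path Hall→Exit (+1); total 1.
Path Hall→StairA→Exit (+1); total 2.
Path Hall→C3→Exit (+1); total 3.
No residual Hall→Exit path; max flow = 3.
Certifying cut of size 3: {C3→Exit, Hall→Exit, StairA→Exit}.

3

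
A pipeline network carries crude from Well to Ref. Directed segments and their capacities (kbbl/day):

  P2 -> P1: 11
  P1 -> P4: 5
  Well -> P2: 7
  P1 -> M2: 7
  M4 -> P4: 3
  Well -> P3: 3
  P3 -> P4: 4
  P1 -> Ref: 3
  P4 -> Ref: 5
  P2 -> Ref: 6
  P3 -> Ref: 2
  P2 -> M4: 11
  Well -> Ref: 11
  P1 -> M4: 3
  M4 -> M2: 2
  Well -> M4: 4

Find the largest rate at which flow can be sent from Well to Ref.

24

Augment Well→Ref: bottleneck 11, flow now 11.
Augment Well→P2→Ref: bottleneck 6, flow now 17.
Augment Well→P3→Ref: bottleneck 2, flow now 19.
Augment Well→P2→P1→Ref: bottleneck 1, flow now 20.
Augment Well→P3→P4→Ref: bottleneck 1, flow now 21.
Augment Well→M4→P4→Ref: bottleneck 3, flow now 24.
No augmenting path remains; maximum flow = 24.
In the residual graph, reachable from Well: {Well, M4, M2}.
Min-cut edges: Well→P2 (7), Well→P3 (3), Well→Ref (11), M4→P4 (3); capacity 7 + 3 + 11 + 3 = 24.
This cut is saturated, so no flow can exceed 24.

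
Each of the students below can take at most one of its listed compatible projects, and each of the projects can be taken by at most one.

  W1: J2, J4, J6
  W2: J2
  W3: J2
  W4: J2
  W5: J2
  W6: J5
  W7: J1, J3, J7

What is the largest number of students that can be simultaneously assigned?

Unit-capacity flow: source→left, listed edges, right→sink; max matching = max flow.
Augmenting path W1→J2 (+1); matched 1.
Augmenting path W6→J5 (+1); matched 2.
Augmenting path W7→J1 (+1); matched 3.
Augmenting path W2→J2→W1→J4 (+1); matched 4.
No augmenting path remains; maximum matching = 4.
König certificate: {W1, W6, W7, J2} is a vertex cover of size 4 (every listed pair touches it), so no matching can be larger.

4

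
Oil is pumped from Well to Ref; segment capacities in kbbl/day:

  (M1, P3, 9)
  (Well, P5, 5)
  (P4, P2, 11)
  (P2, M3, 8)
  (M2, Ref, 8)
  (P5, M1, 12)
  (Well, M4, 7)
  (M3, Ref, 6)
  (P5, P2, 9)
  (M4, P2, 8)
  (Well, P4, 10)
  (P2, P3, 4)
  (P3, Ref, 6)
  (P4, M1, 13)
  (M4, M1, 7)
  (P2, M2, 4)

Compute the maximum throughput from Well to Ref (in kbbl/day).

16

Augment Well→M4→P2→M2→Ref: bottleneck 4, flow now 4.
Augment Well→M4→P2→M3→Ref: bottleneck 3, flow now 7.
Augment Well→P4→P2→M3→Ref: bottleneck 3, flow now 10.
Augment Well→P4→P2→P3→Ref: bottleneck 4, flow now 14.
Augment Well→P4→M1→P3→Ref: bottleneck 2, flow now 16.
No augmenting path remains; maximum flow = 16.
In the residual graph, reachable from Well: {Well, M4, P4, P5, P2, M1, M3, P3}.
Min-cut edges: P2→M2 (4), M3→Ref (6), P3→Ref (6); capacity 4 + 6 + 6 = 16.
This cut is saturated, so no flow can exceed 16.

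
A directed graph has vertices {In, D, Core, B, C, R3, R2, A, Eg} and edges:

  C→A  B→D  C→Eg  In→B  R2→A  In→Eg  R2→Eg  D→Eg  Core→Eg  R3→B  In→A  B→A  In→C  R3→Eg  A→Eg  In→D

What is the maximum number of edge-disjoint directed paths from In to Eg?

Assign every edge capacity 1; by Menger, the answer equals the max flow.
Path In→Eg (+1); total 1.
Path In→D→Eg (+1); total 2.
Path In→C→Eg (+1); total 3.
Path In→A→Eg (+1); total 4.
No residual In→Eg path; max flow = 4.
Certifying cut of size 4: {A→Eg, D→Eg, In→C, In→Eg}.

4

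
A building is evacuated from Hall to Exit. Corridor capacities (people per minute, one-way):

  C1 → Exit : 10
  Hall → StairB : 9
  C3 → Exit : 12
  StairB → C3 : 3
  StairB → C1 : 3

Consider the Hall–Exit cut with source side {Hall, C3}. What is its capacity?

Edges leaving {Hall, C3}: Hall→StairB (9), C3→Exit (12).
Cut capacity = 9 + 12 = 21.

21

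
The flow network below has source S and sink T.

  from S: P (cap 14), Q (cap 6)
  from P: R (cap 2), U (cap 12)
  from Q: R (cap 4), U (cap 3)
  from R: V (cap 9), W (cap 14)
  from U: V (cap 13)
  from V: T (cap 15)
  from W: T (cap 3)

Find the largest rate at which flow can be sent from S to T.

Augment S→P→R→V→T: bottleneck 2, flow now 2.
Augment S→P→U→V→T: bottleneck 12, flow now 14.
Augment S→Q→R→V→T: bottleneck 1, flow now 15.
Augment S→Q→R→W→T: bottleneck 3, flow now 18.
No augmenting path remains; maximum flow = 18.
In the residual graph, reachable from S: {S, P, Q, R, U, V, W}.
Min-cut edges: V→T (15), W→T (3); capacity 15 + 3 = 18.
This cut is saturated, so no flow can exceed 18.

18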